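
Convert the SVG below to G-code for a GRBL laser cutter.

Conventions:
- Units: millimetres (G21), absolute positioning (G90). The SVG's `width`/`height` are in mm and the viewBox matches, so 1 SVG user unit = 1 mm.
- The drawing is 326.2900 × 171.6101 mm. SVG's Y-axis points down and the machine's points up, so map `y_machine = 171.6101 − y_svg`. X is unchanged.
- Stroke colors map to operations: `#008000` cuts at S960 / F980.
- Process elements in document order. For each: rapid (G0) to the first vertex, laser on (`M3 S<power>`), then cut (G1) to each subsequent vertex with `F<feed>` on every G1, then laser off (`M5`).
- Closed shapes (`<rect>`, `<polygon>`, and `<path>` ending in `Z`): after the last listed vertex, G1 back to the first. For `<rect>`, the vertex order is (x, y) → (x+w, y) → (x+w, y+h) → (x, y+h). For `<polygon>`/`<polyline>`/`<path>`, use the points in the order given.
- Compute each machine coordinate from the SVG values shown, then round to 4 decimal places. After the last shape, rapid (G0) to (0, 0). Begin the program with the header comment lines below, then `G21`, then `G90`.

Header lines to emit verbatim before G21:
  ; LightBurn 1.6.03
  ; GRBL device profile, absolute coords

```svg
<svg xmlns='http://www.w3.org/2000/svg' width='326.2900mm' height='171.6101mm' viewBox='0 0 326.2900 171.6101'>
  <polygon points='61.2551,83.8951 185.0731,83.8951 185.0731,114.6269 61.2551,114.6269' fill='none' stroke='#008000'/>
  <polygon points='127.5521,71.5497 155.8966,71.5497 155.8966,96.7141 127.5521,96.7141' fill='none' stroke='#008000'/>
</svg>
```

; LightBurn 1.6.03
; GRBL device profile, absolute coords
G21
G90
G0 X61.2551 Y87.7150
M3 S960
G1 X185.0731 Y87.7150 F980
G1 X185.0731 Y56.9832 F980
G1 X61.2551 Y56.9832 F980
G1 X61.2551 Y87.7150 F980
M5
G0 X127.5521 Y100.0604
M3 S960
G1 X155.8966 Y100.0604 F980
G1 X155.8966 Y74.8960 F980
G1 X127.5521 Y74.8960 F980
G1 X127.5521 Y100.0604 F980
M5
G0 X0.0000 Y0.0000

Since the viewBox matches the mm dimensions, user units are millimetres directly. The only transform is the Y-flip y_m = 171.6101 − y_svg.

Shape 1 is a rectangle drawn with `<polygon>`. Its stroke #008000 means cut at S960, F980. After flipping Y the toolpath is (61.2551,87.7150) → (185.0731,87.7150) → (185.0731,56.9832) → (61.2551,56.9832) → (61.2551,87.7150), returning to the start.

Shape 2 is a rectangle drawn with `<polygon>`. Its stroke #008000 means cut at S960, F980. After flipping Y the toolpath is (127.5521,100.0604) → (155.8966,100.0604) → (155.8966,74.8960) → (127.5521,74.8960) → (127.5521,100.0604), returning to the start.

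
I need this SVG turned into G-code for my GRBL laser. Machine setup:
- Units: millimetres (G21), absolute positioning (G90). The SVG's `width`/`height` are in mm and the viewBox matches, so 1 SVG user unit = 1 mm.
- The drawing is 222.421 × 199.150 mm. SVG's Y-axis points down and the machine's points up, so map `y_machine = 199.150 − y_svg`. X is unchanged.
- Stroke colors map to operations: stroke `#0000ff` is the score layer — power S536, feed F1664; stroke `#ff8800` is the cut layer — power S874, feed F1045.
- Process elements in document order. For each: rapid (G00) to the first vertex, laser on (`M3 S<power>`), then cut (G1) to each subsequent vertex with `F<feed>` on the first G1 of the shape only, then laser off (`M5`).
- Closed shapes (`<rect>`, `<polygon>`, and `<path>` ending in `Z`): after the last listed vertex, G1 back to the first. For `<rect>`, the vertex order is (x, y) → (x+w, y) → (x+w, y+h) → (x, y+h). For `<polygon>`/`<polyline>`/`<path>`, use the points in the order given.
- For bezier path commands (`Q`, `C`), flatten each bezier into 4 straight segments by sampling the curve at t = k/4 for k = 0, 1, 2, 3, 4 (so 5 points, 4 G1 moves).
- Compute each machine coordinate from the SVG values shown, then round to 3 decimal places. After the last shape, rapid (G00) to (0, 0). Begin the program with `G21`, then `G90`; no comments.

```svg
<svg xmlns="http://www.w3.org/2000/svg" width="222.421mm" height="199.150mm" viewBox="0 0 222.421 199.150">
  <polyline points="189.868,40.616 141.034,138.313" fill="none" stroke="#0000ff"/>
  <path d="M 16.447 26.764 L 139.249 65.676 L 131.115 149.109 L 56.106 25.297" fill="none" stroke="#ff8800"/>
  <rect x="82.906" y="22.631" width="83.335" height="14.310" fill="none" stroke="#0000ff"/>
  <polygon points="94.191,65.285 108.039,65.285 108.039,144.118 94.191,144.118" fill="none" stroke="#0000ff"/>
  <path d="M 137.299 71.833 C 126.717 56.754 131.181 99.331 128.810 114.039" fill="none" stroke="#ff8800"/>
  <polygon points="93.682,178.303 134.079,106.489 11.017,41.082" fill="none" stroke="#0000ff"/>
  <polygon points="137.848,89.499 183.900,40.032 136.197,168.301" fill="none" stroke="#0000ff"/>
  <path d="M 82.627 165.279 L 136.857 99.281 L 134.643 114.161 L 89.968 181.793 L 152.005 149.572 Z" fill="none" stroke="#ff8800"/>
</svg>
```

Since the viewBox matches the mm dimensions, user units are millimetres directly. The only transform is the Y-flip y_m = 199.150 − y_svg.

Shape 1 is a line segment drawn with `<polyline>`. Its stroke #0000ff means score at S536, F1664. After flipping Y the toolpath is (189.868,158.534) → (141.034,60.837).

Shape 2 is a open polyline drawn with `<path>`. Its stroke #ff8800 means cut at S874, F1045. After flipping Y the toolpath is (16.447,172.386) → (139.249,133.474) → (131.115,50.041) → (56.106,173.853).

Shape 3 is a rectangle drawn with `<rect>`. Its stroke #0000ff means score at S536, F1664. After flipping Y the toolpath is (82.906,176.519) → (166.241,176.519) → (166.241,162.209) → (82.906,162.209) → (82.906,176.519), returning to the start.

Shape 4 is a rectangle drawn with `<polygon>`. Its stroke #0000ff means score at S536, F1664. After flipping Y the toolpath is (94.191,133.865) → (108.039,133.865) → (108.039,55.032) → (94.191,55.032) → (94.191,133.865), returning to the start.

Shape 5 is a cubic bezier drawn with `<path>`. Its stroke #ff8800 means cut at S874, F1045. After flipping Y the toolpath is (137.299,127.317) → (131.842,129.152) → (129.975,117.384) → (129.649,100.031) → (128.810,85.111).

Shape 6 is a closed polygon drawn with `<polygon>`. Its stroke #0000ff means score at S536, F1664. After flipping Y the toolpath is (93.682,20.847) → (134.079,92.661) → (11.017,158.068) → (93.682,20.847), returning to the start.

Shape 7 is a closed polygon drawn with `<polygon>`. Its stroke #0000ff means score at S536, F1664. After flipping Y the toolpath is (137.848,109.651) → (183.900,159.118) → (136.197,30.849) → (137.848,109.651), returning to the start.

Shape 8 is a closed polygon drawn with `<path>`. Its stroke #ff8800 means cut at S874, F1045. After flipping Y the toolpath is (82.627,33.871) → (136.857,99.869) → (134.643,84.989) → (89.968,17.357) → (152.005,49.578) → (82.627,33.871), returning to the start.

G21
G90
G00 X189.868 Y158.534
M3 S536
G1 X141.034 Y60.837 F1664
M5
G00 X16.447 Y172.386
M3 S874
G1 X139.249 Y133.474 F1045
G1 X131.115 Y50.041
G1 X56.106 Y173.853
M5
G00 X82.906 Y176.519
M3 S536
G1 X166.241 Y176.519 F1664
G1 X166.241 Y162.209
G1 X82.906 Y162.209
G1 X82.906 Y176.519
M5
G00 X94.191 Y133.865
M3 S536
G1 X108.039 Y133.865 F1664
G1 X108.039 Y55.032
G1 X94.191 Y55.032
G1 X94.191 Y133.865
M5
G00 X137.299 Y127.317
M3 S874
G1 X131.842 Y129.152 F1045
G1 X129.975 Y117.384
G1 X129.649 Y100.031
G1 X128.810 Y85.111
M5
G00 X93.682 Y20.847
M3 S536
G1 X134.079 Y92.661 F1664
G1 X11.017 Y158.068
G1 X93.682 Y20.847
M5
G00 X137.848 Y109.651
M3 S536
G1 X183.900 Y159.118 F1664
G1 X136.197 Y30.849
G1 X137.848 Y109.651
M5
G00 X82.627 Y33.871
M3 S874
G1 X136.857 Y99.869 F1045
G1 X134.643 Y84.989
G1 X89.968 Y17.357
G1 X152.005 Y49.578
G1 X82.627 Y33.871
M5
G00 X0.000 Y0.000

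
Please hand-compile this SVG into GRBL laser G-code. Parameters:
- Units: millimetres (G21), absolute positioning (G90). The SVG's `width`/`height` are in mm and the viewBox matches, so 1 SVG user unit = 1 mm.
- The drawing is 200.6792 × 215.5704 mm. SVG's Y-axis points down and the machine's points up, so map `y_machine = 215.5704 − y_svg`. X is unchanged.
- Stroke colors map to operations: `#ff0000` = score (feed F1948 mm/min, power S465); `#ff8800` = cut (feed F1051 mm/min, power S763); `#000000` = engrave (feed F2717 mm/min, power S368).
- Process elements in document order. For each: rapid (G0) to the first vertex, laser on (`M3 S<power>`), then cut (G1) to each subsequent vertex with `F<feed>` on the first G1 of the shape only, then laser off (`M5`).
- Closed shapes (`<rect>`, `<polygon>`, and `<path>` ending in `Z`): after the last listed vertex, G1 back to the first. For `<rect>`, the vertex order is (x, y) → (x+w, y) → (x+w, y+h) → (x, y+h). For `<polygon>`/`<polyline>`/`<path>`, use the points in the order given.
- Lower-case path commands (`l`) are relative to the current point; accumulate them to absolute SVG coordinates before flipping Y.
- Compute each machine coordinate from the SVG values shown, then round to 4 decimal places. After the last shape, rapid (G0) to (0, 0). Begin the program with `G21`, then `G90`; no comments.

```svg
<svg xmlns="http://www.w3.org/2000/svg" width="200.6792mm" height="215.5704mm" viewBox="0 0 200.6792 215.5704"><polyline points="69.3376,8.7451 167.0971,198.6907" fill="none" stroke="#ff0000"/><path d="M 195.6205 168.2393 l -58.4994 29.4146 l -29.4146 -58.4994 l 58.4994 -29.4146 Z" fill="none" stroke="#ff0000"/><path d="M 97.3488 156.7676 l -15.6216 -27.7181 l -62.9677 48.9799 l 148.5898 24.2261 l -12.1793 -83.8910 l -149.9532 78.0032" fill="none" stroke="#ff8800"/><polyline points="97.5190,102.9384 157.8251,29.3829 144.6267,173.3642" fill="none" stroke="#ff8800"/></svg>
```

G21
G90
G0 X69.3376 Y206.8253
M3 S465
G1 X167.0971 Y16.8797 F1948
M5
G0 X195.6205 Y47.3311
M3 S465
G1 X137.1211 Y17.9165 F1948
G1 X107.7065 Y76.4159
G1 X166.2059 Y105.8305
G1 X195.6205 Y47.3311
M5
G0 X97.3488 Y58.8028
M3 S763
G1 X81.7272 Y86.5209 F1051
G1 X18.7595 Y37.5410
G1 X167.3493 Y13.3149
G1 X155.1700 Y97.2059
G1 X5.2168 Y19.2027
M5
G0 X97.5190 Y112.6320
M3 S763
G1 X157.8251 Y186.1875 F1051
G1 X144.6267 Y42.2062
M5
G0 X0.0000 Y0.0000

1 u = 1 mm; y_m = 215.5704 − y.

[1] `<polyline>` line segment, #ff0000→score S465 F1948: (69.3376,206.8253) → (167.0971,16.8797)

[2] `<path>` regular polygon, #ff0000→score S465 F1948: (195.6205,47.3311) → (137.1211,17.9165) → (107.7065,76.4159) → (166.2059,105.8305) → (195.6205,47.3311) (closed)

[3] `<path>` open polyline, #ff8800→cut S763 F1051: (97.3488,58.8028) → (81.7272,86.5209) → (18.7595,37.5410) → (167.3493,13.3149) → (155.1700,97.2059) → (5.2168,19.2027)

[4] `<polyline>` open polyline, #ff8800→cut S763 F1051: (97.5190,112.6320) → (157.8251,186.1875) → (144.6267,42.2062)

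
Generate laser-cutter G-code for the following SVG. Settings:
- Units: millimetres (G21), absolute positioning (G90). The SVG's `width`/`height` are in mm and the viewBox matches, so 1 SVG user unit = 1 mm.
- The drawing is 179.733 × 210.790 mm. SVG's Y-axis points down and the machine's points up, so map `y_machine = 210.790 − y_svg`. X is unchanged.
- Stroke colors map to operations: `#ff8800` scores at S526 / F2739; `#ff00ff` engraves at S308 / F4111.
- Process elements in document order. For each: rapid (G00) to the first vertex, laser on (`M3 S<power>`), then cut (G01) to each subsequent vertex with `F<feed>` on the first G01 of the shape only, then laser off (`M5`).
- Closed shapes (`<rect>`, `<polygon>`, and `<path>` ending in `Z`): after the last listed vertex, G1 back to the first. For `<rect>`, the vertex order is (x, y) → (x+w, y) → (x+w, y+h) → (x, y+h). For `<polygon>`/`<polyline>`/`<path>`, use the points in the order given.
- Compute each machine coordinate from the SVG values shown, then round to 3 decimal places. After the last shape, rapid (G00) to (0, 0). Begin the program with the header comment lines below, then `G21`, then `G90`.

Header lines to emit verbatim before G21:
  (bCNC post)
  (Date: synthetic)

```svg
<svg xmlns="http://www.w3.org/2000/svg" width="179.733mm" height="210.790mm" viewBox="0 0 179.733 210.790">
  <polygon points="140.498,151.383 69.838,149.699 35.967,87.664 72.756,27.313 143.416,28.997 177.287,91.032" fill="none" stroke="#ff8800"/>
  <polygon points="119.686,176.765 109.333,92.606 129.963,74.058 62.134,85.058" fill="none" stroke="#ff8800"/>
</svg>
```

viewBox `0 0 179.733 210.790` with mm width/height → 1 unit = 1 mm. Flip: y_m = 210.790 − y_svg.

**Shape 1** — `<polygon>` regular polygon, stroke `#ff8800` → score (S526, F2739). Machine vertices: (140.498,59.407) → (69.838,61.091) → (35.967,123.126) → (72.756,183.477) → (143.416,181.793) → (177.287,119.758) → (140.498,59.407). Closed: final G1 returns to the first vertex.

**Shape 2** — `<polygon>` closed polygon, stroke `#ff8800` → score (S526, F2739). Machine vertices: (119.686,34.025) → (109.333,118.184) → (129.963,136.732) → (62.134,125.732) → (119.686,34.025). Closed: final G1 returns to the first vertex.

(bCNC post)
(Date: synthetic)
G21
G90
G00 X140.498 Y59.407
M3 S526
G01 X69.838 Y61.091 F2739
G01 X35.967 Y123.126
G01 X72.756 Y183.477
G01 X143.416 Y181.793
G01 X177.287 Y119.758
G01 X140.498 Y59.407
M5
G00 X119.686 Y34.025
M3 S526
G01 X109.333 Y118.184 F2739
G01 X129.963 Y136.732
G01 X62.134 Y125.732
G01 X119.686 Y34.025
M5
G00 X0.000 Y0.000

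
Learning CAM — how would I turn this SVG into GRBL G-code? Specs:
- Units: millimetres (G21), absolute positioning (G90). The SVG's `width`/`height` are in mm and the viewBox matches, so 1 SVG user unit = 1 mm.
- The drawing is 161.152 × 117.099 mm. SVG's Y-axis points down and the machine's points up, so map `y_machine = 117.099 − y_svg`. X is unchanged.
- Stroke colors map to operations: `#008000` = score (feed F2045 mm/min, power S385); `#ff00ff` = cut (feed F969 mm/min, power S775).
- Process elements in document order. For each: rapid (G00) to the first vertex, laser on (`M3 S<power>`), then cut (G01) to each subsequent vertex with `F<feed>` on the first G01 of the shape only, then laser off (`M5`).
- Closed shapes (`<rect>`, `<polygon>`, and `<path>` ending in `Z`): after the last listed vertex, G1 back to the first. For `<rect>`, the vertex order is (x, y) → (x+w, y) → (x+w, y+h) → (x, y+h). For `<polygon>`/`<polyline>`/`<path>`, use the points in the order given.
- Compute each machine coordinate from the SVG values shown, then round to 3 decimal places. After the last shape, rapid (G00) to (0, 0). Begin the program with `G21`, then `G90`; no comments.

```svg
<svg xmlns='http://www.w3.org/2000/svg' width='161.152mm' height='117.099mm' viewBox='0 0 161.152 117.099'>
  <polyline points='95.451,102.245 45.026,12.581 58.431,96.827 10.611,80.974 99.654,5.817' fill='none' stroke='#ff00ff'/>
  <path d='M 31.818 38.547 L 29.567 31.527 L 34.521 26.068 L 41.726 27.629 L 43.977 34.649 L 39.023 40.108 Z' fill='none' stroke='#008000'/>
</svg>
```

Since the viewBox matches the mm dimensions, user units are millimetres directly. The only transform is the Y-flip y_m = 117.099 − y_svg.

Shape 1 is a open polyline drawn with `<polyline>`. Its stroke #ff00ff means cut at S775, F969. After flipping Y the toolpath is (95.451,14.854) → (45.026,104.518) → (58.431,20.272) → (10.611,36.125) → (99.654,111.282).

Shape 2 is a regular polygon drawn with `<path>`. Its stroke #008000 means score at S385, F2045. After flipping Y the toolpath is (31.818,78.552) → (29.567,85.572) → (34.521,91.031) → (41.726,89.470) → (43.977,82.450) → (39.023,76.991) → (31.818,78.552), returning to the start.

G21
G90
G00 X95.451 Y14.854
M3 S775
G01 X45.026 Y104.518 F969
G01 X58.431 Y20.272
G01 X10.611 Y36.125
G01 X99.654 Y111.282
M5
G00 X31.818 Y78.552
M3 S385
G01 X29.567 Y85.572 F2045
G01 X34.521 Y91.031
G01 X41.726 Y89.470
G01 X43.977 Y82.450
G01 X39.023 Y76.991
G01 X31.818 Y78.552
M5
G00 X0.000 Y0.000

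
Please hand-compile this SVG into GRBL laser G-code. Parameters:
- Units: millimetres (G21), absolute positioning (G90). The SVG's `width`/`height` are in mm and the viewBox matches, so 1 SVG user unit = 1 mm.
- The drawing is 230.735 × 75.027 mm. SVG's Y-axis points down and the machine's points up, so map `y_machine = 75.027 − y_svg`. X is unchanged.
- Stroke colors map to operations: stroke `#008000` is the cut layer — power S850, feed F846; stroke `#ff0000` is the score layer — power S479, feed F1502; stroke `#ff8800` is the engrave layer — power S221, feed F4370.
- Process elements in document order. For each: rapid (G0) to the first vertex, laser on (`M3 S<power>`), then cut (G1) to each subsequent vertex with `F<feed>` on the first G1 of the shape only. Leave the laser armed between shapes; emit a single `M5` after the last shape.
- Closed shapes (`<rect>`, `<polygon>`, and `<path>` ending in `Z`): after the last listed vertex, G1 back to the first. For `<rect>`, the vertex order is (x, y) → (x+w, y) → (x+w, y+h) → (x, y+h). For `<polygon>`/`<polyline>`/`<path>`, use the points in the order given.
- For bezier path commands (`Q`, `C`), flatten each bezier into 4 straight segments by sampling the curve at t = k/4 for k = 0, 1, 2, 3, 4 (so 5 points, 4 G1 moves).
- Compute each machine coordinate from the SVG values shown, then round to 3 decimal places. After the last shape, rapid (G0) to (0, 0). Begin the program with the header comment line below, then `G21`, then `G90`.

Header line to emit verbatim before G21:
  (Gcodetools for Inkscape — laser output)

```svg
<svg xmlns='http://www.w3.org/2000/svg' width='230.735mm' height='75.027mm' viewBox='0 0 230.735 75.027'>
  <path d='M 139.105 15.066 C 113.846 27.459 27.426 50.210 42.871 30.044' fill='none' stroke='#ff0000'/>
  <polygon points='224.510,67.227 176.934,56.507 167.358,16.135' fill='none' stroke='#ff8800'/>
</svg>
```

1 u = 1 mm; y_m = 75.027 − y.

[1] `<path>` cubic bezier, #ff0000→score S479 F1502: (139.105,59.961) → (111.240,49.557) → (75.724,40.262) → (47.840,37.073) → (42.871,44.983)

[2] `<polygon>` closed polygon, #ff8800→engrave S221 F4370: (224.510,7.800) → (176.934,18.520) → (167.358,58.892) → (224.510,7.800) (closed)

(Gcodetools for Inkscape — laser output)
G21
G90
G0 X139.105 Y59.961
M3 S479
G1 X111.240 Y49.557 F1502
G1 X75.724 Y40.262
G1 X47.840 Y37.073
G1 X42.871 Y44.983
G0 X224.510 Y7.800
M3 S221
G1 X176.934 Y18.520 F4370
G1 X167.358 Y58.892
G1 X224.510 Y7.800
M5
G0 X0.000 Y0.000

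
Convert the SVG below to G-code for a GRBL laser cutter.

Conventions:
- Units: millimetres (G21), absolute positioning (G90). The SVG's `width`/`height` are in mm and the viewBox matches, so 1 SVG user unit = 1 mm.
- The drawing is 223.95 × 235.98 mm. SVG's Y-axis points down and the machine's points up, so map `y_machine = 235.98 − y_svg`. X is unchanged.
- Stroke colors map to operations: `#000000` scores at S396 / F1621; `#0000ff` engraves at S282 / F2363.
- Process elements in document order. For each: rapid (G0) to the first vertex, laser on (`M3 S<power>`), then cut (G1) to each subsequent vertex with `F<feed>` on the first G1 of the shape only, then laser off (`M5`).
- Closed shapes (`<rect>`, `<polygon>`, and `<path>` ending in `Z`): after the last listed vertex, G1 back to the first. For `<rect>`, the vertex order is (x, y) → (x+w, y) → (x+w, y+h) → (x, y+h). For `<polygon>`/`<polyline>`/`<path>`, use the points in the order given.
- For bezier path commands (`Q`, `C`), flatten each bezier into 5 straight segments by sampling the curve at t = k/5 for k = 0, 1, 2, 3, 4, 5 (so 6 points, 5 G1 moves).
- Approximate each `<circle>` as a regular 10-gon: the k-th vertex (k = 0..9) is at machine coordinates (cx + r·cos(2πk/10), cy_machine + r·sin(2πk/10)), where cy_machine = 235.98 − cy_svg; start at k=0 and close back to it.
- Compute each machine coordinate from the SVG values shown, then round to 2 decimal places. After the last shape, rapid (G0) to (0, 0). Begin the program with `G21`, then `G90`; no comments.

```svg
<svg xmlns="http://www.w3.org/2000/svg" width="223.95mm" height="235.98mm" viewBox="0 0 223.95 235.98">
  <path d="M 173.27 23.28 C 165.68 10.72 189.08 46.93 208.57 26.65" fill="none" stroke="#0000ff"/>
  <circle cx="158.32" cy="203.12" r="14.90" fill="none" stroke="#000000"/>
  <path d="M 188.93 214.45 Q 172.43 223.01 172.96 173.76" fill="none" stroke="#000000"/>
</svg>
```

viewBox `0 0 223.95 235.98` with mm width/height → 1 unit = 1 mm. Flip: y_m = 235.98 − y_svg.

**Shape 1** — `<path>` cubic bezier, stroke `#0000ff` → engrave (S282, F2363). Control points (SVG): P0=(173.27,23.28), P1=(165.68,10.72), P2=(189.08,46.93), P3=(208.57,26.65); sampled at t=k/5. Machine vertices: (173.27,212.70) → (172.16,215.23) → (176.80,211.10) → (185.54,205.37) → (196.69,203.10) → (208.57,209.33). Open path.

**Shape 2** — `<circle>` circle, stroke `#000000` → score (S396, F1621). Machine vertices: (173.22,32.86) → (170.37,41.62) → (162.92,47.03) → (153.72,47.03) → (146.27,41.62) → (143.42,32.86) → (146.27,24.10) → (153.72,18.69) → (162.92,18.69) → (170.37,24.10) → (173.22,32.86). Closed: final G1 returns to the first vertex.

**Shape 3** — `<path>` quadratic bezier, stroke `#000000` → score (S396, F1621). Control points (SVG): P0=(188.93,214.45), P1=(172.43,223.01), P2=(172.96,173.76); sampled at t=k/5. Machine vertices: (188.93,21.53) → (183.01,20.42) → (178.45,23.93) → (175.26,32.07) → (173.43,44.83) → (172.96,62.22). Open path.

G21
G90
G0 X173.27 Y212.70
M3 S282
G1 X172.16 Y215.23 F2363
G1 X176.80 Y211.10
G1 X185.54 Y205.37
G1 X196.69 Y203.10
G1 X208.57 Y209.33
M5
G0 X173.22 Y32.86
M3 S396
G1 X170.37 Y41.62 F1621
G1 X162.92 Y47.03
G1 X153.72 Y47.03
G1 X146.27 Y41.62
G1 X143.42 Y32.86
G1 X146.27 Y24.10
G1 X153.72 Y18.69
G1 X162.92 Y18.69
G1 X170.37 Y24.10
G1 X173.22 Y32.86
M5
G0 X188.93 Y21.53
M3 S396
G1 X183.01 Y20.42 F1621
G1 X178.45 Y23.93
G1 X175.26 Y32.07
G1 X173.43 Y44.83
G1 X172.96 Y62.22
M5
G0 X0.00 Y0.00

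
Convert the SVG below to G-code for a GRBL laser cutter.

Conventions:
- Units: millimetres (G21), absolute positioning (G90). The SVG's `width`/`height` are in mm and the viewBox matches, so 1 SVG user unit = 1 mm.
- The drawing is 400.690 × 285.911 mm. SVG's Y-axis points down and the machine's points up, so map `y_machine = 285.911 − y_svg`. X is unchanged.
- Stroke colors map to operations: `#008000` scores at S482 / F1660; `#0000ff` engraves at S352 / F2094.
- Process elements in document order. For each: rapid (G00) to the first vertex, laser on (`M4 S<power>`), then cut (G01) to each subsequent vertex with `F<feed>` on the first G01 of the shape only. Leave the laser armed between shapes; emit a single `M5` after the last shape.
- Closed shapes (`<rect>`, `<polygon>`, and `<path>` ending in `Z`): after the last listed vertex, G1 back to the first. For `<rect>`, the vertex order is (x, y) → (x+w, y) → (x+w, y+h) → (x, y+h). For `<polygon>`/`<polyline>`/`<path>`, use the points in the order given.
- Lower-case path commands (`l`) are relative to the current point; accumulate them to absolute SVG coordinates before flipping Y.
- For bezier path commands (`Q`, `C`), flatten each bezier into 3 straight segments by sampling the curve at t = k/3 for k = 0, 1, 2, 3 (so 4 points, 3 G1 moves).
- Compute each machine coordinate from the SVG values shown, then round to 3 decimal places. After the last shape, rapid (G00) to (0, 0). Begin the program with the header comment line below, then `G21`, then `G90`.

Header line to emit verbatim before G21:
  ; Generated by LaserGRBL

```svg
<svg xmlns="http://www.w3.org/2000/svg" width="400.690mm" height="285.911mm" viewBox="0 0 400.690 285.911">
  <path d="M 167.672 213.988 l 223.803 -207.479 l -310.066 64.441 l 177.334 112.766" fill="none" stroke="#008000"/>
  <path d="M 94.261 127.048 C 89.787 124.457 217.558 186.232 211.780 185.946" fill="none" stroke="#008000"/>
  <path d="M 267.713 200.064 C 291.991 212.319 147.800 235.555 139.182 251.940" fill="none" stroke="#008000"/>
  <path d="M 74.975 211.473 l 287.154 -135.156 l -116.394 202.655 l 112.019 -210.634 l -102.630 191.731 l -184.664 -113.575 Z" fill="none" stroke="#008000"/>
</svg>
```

viewBox `0 0 400.690 285.911` with mm width/height → 1 unit = 1 mm. Flip: y_m = 285.911 − y_svg.

**Shape 1** — `<path>` open polyline, stroke `#008000` → score (S482, F1660). Machine vertices: (167.672,71.923) → (391.475,279.402) → (81.409,214.961) → (258.743,102.195). Open path.

**Shape 2** — `<path>` cubic bezier, stroke `#008000` → score (S482, F1660). Control points (SVG): P0=(94.261,127.048), P1=(89.787,124.457), P2=(217.558,186.232), P3=(211.780,185.946); sampled at t=k/3. Machine vertices: (94.261,158.863) → (124.024,144.681) → (182.886,115.684) → (211.780,99.965). Open path.

**Shape 3** — `<path>` cubic bezier, stroke `#008000` → score (S482, F1660). Control points (SVG): P0=(267.713,200.064), P1=(291.991,212.319), P2=(147.800,235.555), P3=(139.182,251.940); sampled at t=k/3. Machine vertices: (267.713,85.847) → (247.095,70.592) → (181.730,51.979) → (139.182,33.971). Open path.

**Shape 4** — `<path>` closed polygon, stroke `#008000` → score (S482, F1660). Machine vertices: (74.975,74.438) → (362.129,209.594) → (245.735,6.939) → (357.754,217.573) → (255.124,25.842) → (70.460,139.417) → (74.975,74.438). Closed: final G1 returns to the first vertex.

; Generated by LaserGRBL
G21
G90
G00 X167.672 Y71.923
M4 S482
G01 X391.475 Y279.402 F1660
G01 X81.409 Y214.961
G01 X258.743 Y102.195
G00 X94.261 Y158.863
M4 S482
G01 X124.024 Y144.681 F1660
G01 X182.886 Y115.684
G01 X211.780 Y99.965
G00 X267.713 Y85.847
M4 S482
G01 X247.095 Y70.592 F1660
G01 X181.730 Y51.979
G01 X139.182 Y33.971
G00 X74.975 Y74.438
M4 S482
G01 X362.129 Y209.594 F1660
G01 X245.735 Y6.939
G01 X357.754 Y217.573
G01 X255.124 Y25.842
G01 X70.460 Y139.417
G01 X74.975 Y74.438
M5
G00 X0.000 Y0.000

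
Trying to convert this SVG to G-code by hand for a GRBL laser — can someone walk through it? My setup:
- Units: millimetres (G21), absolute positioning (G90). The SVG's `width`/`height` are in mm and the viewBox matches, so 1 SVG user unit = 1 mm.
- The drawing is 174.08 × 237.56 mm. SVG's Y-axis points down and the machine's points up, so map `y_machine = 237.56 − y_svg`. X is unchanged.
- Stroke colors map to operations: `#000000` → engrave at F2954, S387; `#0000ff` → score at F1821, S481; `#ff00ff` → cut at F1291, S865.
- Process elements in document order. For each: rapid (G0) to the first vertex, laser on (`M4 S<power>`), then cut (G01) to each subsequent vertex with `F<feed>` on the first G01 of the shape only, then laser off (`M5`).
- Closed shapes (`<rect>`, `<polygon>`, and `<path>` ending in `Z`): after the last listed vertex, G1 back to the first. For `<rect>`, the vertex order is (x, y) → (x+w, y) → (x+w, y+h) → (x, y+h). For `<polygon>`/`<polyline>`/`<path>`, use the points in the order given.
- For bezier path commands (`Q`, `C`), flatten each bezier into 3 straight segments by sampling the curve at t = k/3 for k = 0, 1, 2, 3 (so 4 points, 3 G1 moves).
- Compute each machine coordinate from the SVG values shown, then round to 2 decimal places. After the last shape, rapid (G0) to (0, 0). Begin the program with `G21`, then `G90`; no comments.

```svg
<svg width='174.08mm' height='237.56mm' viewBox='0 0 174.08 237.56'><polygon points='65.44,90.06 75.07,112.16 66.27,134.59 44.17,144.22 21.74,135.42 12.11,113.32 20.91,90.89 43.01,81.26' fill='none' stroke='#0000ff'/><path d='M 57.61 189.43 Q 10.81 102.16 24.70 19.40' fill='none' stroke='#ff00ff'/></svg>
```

G21
G90
G0 X65.44 Y147.50
M4 S481
G01 X75.07 Y125.40 F1821
G01 X66.27 Y102.97
G01 X44.17 Y93.34
G01 X21.74 Y102.14
G01 X12.11 Y124.24
G01 X20.91 Y146.67
G01 X43.01 Y156.30
G01 X65.44 Y147.50
M5
G0 X57.61 Y48.13
M4 S865
G01 X33.15 Y105.81 F1291
G01 X22.18 Y162.49
G01 X24.70 Y218.16
M5
G0 X0.00 Y0.00

1 u = 1 mm; y_m = 237.56 − y.

[1] `<polygon>` regular polygon, #0000ff→score S481 F1821: (65.44,147.50) → (75.07,125.40) → (66.27,102.97) → (44.17,93.34) → (21.74,102.14) → (12.11,124.24) → (20.91,146.67) → (43.01,156.30) → (65.44,147.50) (closed)

[2] `<path>` quadratic bezier, #ff00ff→cut S865 F1291: (57.61,48.13) → (33.15,105.81) → (22.18,162.49) → (24.70,218.16)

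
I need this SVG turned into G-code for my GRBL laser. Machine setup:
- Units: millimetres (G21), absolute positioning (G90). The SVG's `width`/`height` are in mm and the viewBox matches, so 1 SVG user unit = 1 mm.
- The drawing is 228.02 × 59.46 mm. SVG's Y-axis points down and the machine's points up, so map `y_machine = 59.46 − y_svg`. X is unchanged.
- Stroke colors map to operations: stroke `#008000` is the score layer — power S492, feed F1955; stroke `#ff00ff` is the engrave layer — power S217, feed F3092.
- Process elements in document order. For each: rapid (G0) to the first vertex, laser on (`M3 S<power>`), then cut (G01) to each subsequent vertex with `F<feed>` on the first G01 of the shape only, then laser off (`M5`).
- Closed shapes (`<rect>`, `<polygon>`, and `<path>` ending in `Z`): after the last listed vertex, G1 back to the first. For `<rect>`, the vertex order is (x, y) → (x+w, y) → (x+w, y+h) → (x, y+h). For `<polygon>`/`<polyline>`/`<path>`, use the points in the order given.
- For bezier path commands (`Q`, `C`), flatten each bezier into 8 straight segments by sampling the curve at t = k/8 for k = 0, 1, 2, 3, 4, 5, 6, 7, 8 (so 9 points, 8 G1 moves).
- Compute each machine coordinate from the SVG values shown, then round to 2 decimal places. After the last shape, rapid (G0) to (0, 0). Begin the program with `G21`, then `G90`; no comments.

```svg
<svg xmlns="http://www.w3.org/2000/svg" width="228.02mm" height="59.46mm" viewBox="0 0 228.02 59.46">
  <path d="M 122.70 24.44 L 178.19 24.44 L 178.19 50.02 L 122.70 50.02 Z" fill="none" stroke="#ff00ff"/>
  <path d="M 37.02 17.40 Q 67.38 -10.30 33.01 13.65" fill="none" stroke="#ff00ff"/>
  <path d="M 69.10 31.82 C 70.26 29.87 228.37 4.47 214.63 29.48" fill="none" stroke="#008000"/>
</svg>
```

Since the viewBox matches the mm dimensions, user units are millimetres directly. The only transform is the Y-flip y_m = 59.46 − y_svg.

Shape 1 is a rectangle drawn with `<path>`. Its stroke #ff00ff means engrave at S217, F3092. After flipping Y the toolpath is (122.70,35.02) → (178.19,35.02) → (178.19,9.44) → (122.70,9.44) → (122.70,35.02), returning to the start.

Shape 2 is a quadratic bezier drawn with `<path>`. Its stroke #ff00ff means engrave at S217, F3092. After flipping Y the toolpath is (37.02,42.06) → (43.60,48.18) → (48.15,52.68) → (50.69,55.57) → (51.20,56.85) → (49.68,56.51) → (46.15,54.56) → (40.59,50.99) → (33.01,45.81).

Shape 3 is a cubic bezier drawn with `<path>`. Its stroke #008000 means score at S492, F1955. After flipping Y the toolpath is (69.10,27.64) → (76.25,29.33) → (94.26,32.35) → (119.28,35.83) → (147.45,38.92) → (174.93,40.74) → (197.85,40.44) → (212.37,37.14) → (214.63,29.98).

G21
G90
G0 X122.70 Y35.02
M3 S217
G01 X178.19 Y35.02 F3092
G01 X178.19 Y9.44
G01 X122.70 Y9.44
G01 X122.70 Y35.02
M5
G0 X37.02 Y42.06
M3 S217
G01 X43.60 Y48.18 F3092
G01 X48.15 Y52.68
G01 X50.69 Y55.57
G01 X51.20 Y56.85
G01 X49.68 Y56.51
G01 X46.15 Y54.56
G01 X40.59 Y50.99
G01 X33.01 Y45.81
M5
G0 X69.10 Y27.64
M3 S492
G01 X76.25 Y29.33 F1955
G01 X94.26 Y32.35
G01 X119.28 Y35.83
G01 X147.45 Y38.92
G01 X174.93 Y40.74
G01 X197.85 Y40.44
G01 X212.37 Y37.14
G01 X214.63 Y29.98
M5
G0 X0.00 Y0.00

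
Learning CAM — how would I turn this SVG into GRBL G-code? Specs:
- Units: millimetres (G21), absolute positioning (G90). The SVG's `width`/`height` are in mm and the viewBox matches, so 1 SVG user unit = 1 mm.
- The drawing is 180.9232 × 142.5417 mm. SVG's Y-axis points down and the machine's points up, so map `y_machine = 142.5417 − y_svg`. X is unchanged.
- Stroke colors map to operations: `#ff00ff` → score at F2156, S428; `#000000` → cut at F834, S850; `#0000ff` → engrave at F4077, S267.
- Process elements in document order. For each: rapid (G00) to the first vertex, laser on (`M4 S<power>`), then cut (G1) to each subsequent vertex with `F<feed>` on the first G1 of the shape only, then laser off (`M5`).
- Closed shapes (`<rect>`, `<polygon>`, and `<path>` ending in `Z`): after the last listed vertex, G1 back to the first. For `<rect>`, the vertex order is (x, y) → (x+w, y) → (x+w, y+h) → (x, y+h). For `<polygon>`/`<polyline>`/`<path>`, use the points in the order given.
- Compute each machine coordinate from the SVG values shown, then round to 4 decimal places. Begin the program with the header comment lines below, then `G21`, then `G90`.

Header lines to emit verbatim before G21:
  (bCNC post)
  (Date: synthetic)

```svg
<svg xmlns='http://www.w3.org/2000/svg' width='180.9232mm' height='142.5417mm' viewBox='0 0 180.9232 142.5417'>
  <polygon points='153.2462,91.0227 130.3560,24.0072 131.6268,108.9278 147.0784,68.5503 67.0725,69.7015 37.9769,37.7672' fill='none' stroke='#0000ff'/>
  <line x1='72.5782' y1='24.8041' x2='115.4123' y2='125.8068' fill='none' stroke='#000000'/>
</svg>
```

Since the viewBox matches the mm dimensions, user units are millimetres directly. The only transform is the Y-flip y_m = 142.5417 − y_svg.

Shape 1 is a closed polygon drawn with `<polygon>`. Its stroke #0000ff means engrave at S267, F4077. After flipping Y the toolpath is (153.2462,51.5190) → (130.3560,118.5345) → (131.6268,33.6139) → (147.0784,73.9914) → (67.0725,72.8402) → (37.9769,104.7745) → (153.2462,51.5190), returning to the start.

Shape 2 is a line segment drawn with `<line>`. Its stroke #000000 means cut at S850, F834. After flipping Y the toolpath is (72.5782,117.7376) → (115.4123,16.7349).

(bCNC post)
(Date: synthetic)
G21
G90
G00 X153.2462 Y51.5190
M4 S267
G1 X130.3560 Y118.5345 F4077
G1 X131.6268 Y33.6139
G1 X147.0784 Y73.9914
G1 X67.0725 Y72.8402
G1 X37.9769 Y104.7745
G1 X153.2462 Y51.5190
M5
G00 X72.5782 Y117.7376
M4 S850
G1 X115.4123 Y16.7349 F834
M5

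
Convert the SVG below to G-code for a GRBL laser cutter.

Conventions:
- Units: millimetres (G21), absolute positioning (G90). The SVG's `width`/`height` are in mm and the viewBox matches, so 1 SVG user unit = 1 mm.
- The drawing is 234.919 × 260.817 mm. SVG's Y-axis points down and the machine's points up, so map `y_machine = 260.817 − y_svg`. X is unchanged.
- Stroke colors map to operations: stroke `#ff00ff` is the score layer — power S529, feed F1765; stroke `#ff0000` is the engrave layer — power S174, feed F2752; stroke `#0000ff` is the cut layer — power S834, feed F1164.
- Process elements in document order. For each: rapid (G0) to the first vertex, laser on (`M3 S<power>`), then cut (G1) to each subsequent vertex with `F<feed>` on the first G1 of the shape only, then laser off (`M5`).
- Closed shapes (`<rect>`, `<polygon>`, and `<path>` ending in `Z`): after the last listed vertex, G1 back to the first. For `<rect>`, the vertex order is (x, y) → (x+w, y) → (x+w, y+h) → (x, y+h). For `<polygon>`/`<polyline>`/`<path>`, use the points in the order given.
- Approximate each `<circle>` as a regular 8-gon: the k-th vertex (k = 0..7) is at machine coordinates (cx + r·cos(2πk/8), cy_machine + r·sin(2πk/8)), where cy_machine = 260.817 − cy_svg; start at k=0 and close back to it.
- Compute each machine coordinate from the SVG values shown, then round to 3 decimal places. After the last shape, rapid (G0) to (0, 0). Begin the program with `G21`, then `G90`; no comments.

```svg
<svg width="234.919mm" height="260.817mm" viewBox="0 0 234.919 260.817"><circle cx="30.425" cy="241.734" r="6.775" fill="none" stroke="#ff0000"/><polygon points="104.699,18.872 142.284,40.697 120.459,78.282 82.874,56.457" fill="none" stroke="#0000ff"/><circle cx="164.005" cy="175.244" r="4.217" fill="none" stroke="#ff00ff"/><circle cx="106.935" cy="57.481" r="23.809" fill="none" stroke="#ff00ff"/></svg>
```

G21
G90
G0 X37.200 Y19.083
M3 S174
G1 X35.216 Y23.874 F2752
G1 X30.425 Y25.858
G1 X25.634 Y23.874
G1 X23.650 Y19.083
G1 X25.634 Y14.292
G1 X30.425 Y12.308
G1 X35.216 Y14.292
G1 X37.200 Y19.083
M5
G0 X104.699 Y241.945
M3 S834
G1 X142.284 Y220.120 F1164
G1 X120.459 Y182.535
G1 X82.874 Y204.360
G1 X104.699 Y241.945
M5
G0 X168.222 Y85.573
M3 S529
G1 X166.987 Y88.555 F1765
G1 X164.005 Y89.790
G1 X161.023 Y88.555
G1 X159.788 Y85.573
G1 X161.023 Y82.591
G1 X164.005 Y81.356
G1 X166.987 Y82.591
G1 X168.222 Y85.573
M5
G0 X130.744 Y203.336
M3 S529
G1 X123.771 Y220.172 F1765
G1 X106.935 Y227.145
G1 X90.099 Y220.172
G1 X83.126 Y203.336
G1 X90.099 Y186.500
G1 X106.935 Y179.527
G1 X123.771 Y186.500
G1 X130.744 Y203.336
M5
G0 X0.000 Y0.000

1 u = 1 mm; y_m = 260.817 − y.

[1] `<circle>` circle, #ff0000→engrave S174 F2752: (37.200,19.083) → (35.216,23.874) → (30.425,25.858) → (25.634,23.874) → (23.650,19.083) → (25.634,14.292) → (30.425,12.308) → (35.216,14.292) → (37.200,19.083) (closed)

[2] `<polygon>` regular polygon, #0000ff→cut S834 F1164: (104.699,241.945) → (142.284,220.120) → (120.459,182.535) → (82.874,204.360) → (104.699,241.945) (closed)

[3] `<circle>` circle, #ff00ff→score S529 F1765: (168.222,85.573) → (166.987,88.555) → (164.005,89.790) → (161.023,88.555) → (159.788,85.573) → (161.023,82.591) → (164.005,81.356) → (166.987,82.591) → (168.222,85.573) (closed)

[4] `<circle>` circle, #ff00ff→score S529 F1765: (130.744,203.336) → (123.771,220.172) → (106.935,227.145) → (90.099,220.172) → (83.126,203.336) → (90.099,186.500) → (106.935,179.527) → (123.771,186.500) → (130.744,203.336) (closed)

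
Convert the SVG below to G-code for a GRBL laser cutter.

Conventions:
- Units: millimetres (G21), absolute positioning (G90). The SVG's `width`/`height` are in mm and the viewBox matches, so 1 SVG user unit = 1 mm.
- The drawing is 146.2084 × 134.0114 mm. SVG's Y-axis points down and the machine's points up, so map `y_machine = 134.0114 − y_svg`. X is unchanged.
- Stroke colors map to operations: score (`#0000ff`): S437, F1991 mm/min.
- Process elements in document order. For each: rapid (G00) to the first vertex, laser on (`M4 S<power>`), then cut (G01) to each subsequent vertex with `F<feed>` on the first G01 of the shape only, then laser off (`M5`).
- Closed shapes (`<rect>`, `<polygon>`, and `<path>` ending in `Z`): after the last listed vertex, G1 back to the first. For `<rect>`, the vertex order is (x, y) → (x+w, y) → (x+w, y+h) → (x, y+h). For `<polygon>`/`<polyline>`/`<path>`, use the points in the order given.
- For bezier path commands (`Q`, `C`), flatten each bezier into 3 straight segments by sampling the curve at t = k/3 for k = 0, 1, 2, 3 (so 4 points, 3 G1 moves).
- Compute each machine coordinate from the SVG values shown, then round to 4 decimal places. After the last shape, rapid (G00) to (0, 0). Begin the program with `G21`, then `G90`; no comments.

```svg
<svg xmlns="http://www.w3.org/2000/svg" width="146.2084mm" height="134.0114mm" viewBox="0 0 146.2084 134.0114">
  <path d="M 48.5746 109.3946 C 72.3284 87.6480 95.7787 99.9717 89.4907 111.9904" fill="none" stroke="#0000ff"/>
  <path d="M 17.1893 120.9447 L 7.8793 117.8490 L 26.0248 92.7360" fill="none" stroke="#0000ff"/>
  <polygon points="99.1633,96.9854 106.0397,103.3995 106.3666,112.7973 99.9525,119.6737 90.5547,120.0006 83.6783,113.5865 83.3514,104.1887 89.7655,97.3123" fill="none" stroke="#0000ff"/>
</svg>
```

viewBox `0 0 146.2084 134.0114` with mm width/height → 1 unit = 1 mm. Flip: y_m = 134.0114 − y_svg.

**Shape 1** — `<path>` cubic bezier, stroke `#0000ff` → score (S437, F1991). Control points (SVG): P0=(48.5746,109.3946), P1=(72.3284,87.6480), P2=(95.7787,99.9717), P3=(89.4907,111.9904); sampled at t=k/3. Machine vertices: (48.5746,24.6168) → (71.1371,36.2798) → (86.9561,32.8682) → (89.4907,22.0210). Open path.

**Shape 2** — `<path>` open polyline, stroke `#0000ff` → score (S437, F1991). Machine vertices: (17.1893,13.0667) → (7.8793,16.1624) → (26.0248,41.2754). Open path.

**Shape 3** — `<polygon>` regular polygon, stroke `#0000ff` → score (S437, F1991). Machine vertices: (99.1633,37.0260) → (106.0397,30.6119) → (106.3666,21.2141) → (99.9525,14.3377) → (90.5547,14.0108) → (83.6783,20.4249) → (83.3514,29.8227) → (89.7655,36.6991) → (99.1633,37.0260). Closed: final G1 returns to the first vertex.

G21
G90
G00 X48.5746 Y24.6168
M4 S437
G01 X71.1371 Y36.2798 F1991
G01 X86.9561 Y32.8682
G01 X89.4907 Y22.0210
M5
G00 X17.1893 Y13.0667
M4 S437
G01 X7.8793 Y16.1624 F1991
G01 X26.0248 Y41.2754
M5
G00 X99.1633 Y37.0260
M4 S437
G01 X106.0397 Y30.6119 F1991
G01 X106.3666 Y21.2141
G01 X99.9525 Y14.3377
G01 X90.5547 Y14.0108
G01 X83.6783 Y20.4249
G01 X83.3514 Y29.8227
G01 X89.7655 Y36.6991
G01 X99.1633 Y37.0260
M5
G00 X0.0000 Y0.0000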